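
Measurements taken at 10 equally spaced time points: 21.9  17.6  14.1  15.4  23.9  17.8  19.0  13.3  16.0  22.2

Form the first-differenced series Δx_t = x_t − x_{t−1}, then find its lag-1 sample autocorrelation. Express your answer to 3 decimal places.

First differences Δx: -4.3, -3.5, 1.3, 8.5, -6.1, 1.2, -5.7, 2.7, 6.2
Mean of differences = 0.0333
Numerator Σ(Δx_t−Δx̄)(Δx_{t+1}−Δx̄) = -43.0578
Denominator Σ(Δx_t−Δx̄)² = 221.5400
r_1(Δx) = -43.0578 / 221.5400 = -0.194

-0.194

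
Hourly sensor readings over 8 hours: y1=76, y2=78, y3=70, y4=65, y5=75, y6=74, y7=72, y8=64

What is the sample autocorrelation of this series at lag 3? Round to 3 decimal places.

-0.216

Mean ȳ = (76 + 78 + 70 + 65 + 75 + 74 + 72 + 64)/8 = 71.7500
Deviations from mean: 4.2500, 6.2500, -1.7500, -6.7500, 3.2500, 2.2500, 0.2500, -7.7500
Σ(y_t−ȳ)(y_{t+3}−ȳ) = (-28.6875) + (20.3125) + (-3.9375) + (-1.6875) + (-25.1875) = -39.1875
Denominator Σ(y_t−ȳ)² = 181.5000
r_3 = -39.1875 / 181.5000 = -0.216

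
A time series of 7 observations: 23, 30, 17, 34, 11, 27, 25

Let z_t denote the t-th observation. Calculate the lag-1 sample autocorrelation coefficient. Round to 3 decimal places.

Mean z̄ = (23 + 30 + 17 + 34 + 11 + 27 + 25)/7 = 23.8571
Σ(z_t−z̄)(z_{t+1}−z̄) = (-5.2653) + (-42.1224) + (-69.5510) + (-130.4082) + (-40.4082) + (3.5918) = -284.1633
Denominator Σ(z_t−z̄)² = 364.8571
r_1 = -284.1633 / 364.8571 = -0.779

-0.779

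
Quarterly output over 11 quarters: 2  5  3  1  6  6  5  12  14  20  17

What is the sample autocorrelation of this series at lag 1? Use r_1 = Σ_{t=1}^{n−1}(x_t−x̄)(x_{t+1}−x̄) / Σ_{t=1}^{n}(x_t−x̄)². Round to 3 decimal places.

0.689

Mean x̄ = (2 + 5 + 3 + 1 + 6 + 6 + 5 + 12 + 14 + 20 + 17)/11 = 8.2727
Numerator Σ_{t=1}^{10}(x_t−x̄)(x_{t+1}−x̄) = 283.9256
Denominator Σ(x_t−x̄)² = 412.1818
r_1 = 283.9256 / 412.1818 = 0.689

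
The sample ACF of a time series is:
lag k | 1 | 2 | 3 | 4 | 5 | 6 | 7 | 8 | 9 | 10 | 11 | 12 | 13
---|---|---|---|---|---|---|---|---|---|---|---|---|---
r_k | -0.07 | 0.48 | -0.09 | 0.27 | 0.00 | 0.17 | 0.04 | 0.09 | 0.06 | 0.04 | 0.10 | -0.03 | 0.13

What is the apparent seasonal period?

The largest autocorrelation is r_2 = 0.48, with weaker echoes at lags 4 (0.27) and 6 (0.17); the remaining lags stay at or below 0.13.
The dominant spike at lag 2 indicates a seasonal period of 2.

2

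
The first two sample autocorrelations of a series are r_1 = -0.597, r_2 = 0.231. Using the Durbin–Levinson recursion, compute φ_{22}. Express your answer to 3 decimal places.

φ_{22} = (r_2 − r_1²) / (1 − r_1²)
r_1² = (-0.597)² = 0.356409
Numerator = 0.231 − 0.3564 = -0.1254; denominator = 1 − 0.3564 = 0.6436
φ_{22} = -0.1254 / 0.6436 = -0.195

-0.195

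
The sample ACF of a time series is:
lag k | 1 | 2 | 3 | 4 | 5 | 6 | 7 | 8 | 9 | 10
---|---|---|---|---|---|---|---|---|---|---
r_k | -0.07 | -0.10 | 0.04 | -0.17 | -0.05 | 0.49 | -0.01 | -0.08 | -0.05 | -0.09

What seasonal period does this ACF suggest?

6

The largest autocorrelation is r_6 = 0.49; the remaining lags stay at or below 0.04.
The dominant spike at lag 6 indicates a seasonal period of 6.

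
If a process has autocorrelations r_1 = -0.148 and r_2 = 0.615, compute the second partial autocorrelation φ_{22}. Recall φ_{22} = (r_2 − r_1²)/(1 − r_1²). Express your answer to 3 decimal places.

0.606

φ_{22} = (r_2 − r_1²) / (1 − r_1²)
r_1² = (-0.148)² = 0.021904
Numerator = 0.615 − 0.0219 = 0.5931; denominator = 1 − 0.0219 = 0.9781
φ_{22} = 0.5931 / 0.9781 = 0.606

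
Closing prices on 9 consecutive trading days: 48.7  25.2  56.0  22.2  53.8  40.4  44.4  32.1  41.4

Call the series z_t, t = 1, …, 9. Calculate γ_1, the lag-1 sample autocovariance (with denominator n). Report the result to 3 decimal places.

Mean z̄ = (48.7 + 25.2 + 56.0 + 22.2 + 53.8 + 40.4 + 44.4 + 32.1 + 41.4)/9 = 40.4667
Σ_{t=1}^{8}(z_t−z̄)(z_{t+1}−z̄) = -932.0044
γ_1 = -932.0044 / 9 = -103.556

-103.556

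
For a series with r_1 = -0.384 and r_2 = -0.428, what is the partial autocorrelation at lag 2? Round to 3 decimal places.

-0.675

φ_{22} = (r_2 − r_1²) / (1 − r_1²)
r_1² = (-0.384)² = 0.147456
Numerator = -0.428 − 0.1475 = -0.5755; denominator = 1 − 0.1475 = 0.8525
φ_{22} = -0.5755 / 0.8525 = -0.675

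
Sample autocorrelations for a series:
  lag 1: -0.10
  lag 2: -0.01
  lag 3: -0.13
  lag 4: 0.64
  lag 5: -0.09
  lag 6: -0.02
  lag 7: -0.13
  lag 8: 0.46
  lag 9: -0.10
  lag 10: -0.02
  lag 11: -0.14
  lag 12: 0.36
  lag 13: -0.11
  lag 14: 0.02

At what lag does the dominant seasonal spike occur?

The largest autocorrelation is r_4 = 0.64, with weaker echoes at lags 8 (0.46) and 12 (0.36); the remaining lags stay at or below 0.02.
The dominant spike at lag 4 indicates a seasonal period of 4.

4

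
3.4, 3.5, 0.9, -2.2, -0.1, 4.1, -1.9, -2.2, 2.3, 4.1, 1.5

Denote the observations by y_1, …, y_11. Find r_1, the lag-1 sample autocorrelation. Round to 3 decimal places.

Mean ȳ = (3.4 + 3.5 + 0.9 − 2.2 − 0.1 + 4.1 − 1.9 − 2.2 + 2.3 + 4.1 + 1.5)/11 = 1.2182
Numerator Σ_{t=1}^{10}(y_t−ȳ)(y_{t+1}−ȳ) = 7.9515
Denominator Σ(y_t−ȳ)² = 62.7564
r_1 = 7.9515 / 62.7564 = 0.127

0.127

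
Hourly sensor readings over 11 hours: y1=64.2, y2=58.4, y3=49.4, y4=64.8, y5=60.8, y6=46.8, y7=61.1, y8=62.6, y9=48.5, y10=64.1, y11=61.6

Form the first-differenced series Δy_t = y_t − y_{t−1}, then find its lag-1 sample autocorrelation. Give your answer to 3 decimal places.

-0.451

First differences Δy: -5.8, -9.0, 15.4, -4.0, -14.0, 14.3, 1.5, -14.1, 15.6, -2.5
Mean of differences = -0.2600
Numerator Σ(Δy_t−Δȳ)(Δy_{t+1}−Δȳ) = -549.4456
Denominator Σ(Δy_t−Δȳ)² = 1218.2840
r_1(Δy) = -549.4456 / 1218.2840 = -0.451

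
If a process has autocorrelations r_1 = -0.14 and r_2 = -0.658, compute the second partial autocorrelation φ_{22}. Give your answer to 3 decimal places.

-0.691

φ_{22} = (r_2 − r_1²) / (1 − r_1²)
r_1² = (-0.14)² = 0.0196
Numerator = -0.658 − 0.0196 = -0.6776; denominator = 1 − 0.0196 = 0.9804
φ_{22} = -0.6776 / 0.9804 = -0.691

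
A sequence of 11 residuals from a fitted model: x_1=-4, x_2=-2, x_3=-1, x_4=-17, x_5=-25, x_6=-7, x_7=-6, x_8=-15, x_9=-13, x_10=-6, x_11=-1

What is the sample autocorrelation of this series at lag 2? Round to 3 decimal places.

-0.467

Mean x̄ = (-4 − 2 − 1 − 17 − 25 − 7 − 6 − 15 − 13 − 6 − 1)/11 = -8.8182
Numerator Σ_{t=1}^{9}(x_t−x̄)(x_{t+2}−x̄) = -278.2479
Denominator Σ(x_t−x̄)² = 595.6364
r_2 = -278.2479 / 595.6364 = -0.467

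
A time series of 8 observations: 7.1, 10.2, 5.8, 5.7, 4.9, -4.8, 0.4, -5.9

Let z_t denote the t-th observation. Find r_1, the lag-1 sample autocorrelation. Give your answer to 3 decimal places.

0.390

Mean z̄ = (7.1 + 10.2 + 5.8 + 5.7 + 4.9 − 4.8 + 0.4 − 5.9)/8 = 2.9250
Σ(z_t−z̄)(z_{t+1}−z̄) = (30.3731) + (20.9156) + (7.9781) + (5.4806) + (-15.2569) + (19.5056) + (22.2831) = 91.2794
Denominator Σ(z_t−z̄)² = 234.1550
r_1 = 91.2794 / 234.1550 = 0.390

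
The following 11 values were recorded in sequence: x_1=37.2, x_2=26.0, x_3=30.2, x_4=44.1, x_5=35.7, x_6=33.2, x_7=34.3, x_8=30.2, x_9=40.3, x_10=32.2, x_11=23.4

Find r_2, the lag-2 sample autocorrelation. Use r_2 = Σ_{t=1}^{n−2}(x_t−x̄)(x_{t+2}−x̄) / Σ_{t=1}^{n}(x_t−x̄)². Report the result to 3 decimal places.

Mean x̄ = (37.2 + 26.0 + 30.2 + 44.1 + 35.7 + 33.2 + 34.3 + 30.2 + 40.3 + 32.2 + 23.4)/11 = 33.3455
Numerator Σ_{t=1}^{9}(x_t−x̄)(x_{t+2}−x̄) = -156.3114
Denominator Σ(x_t−x̄)² = 359.3273
r_2 = -156.3114 / 359.3273 = -0.435

-0.435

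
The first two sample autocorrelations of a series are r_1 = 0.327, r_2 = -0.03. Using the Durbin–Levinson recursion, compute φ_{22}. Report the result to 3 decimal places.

-0.153

φ_{22} = (r_2 − r_1²) / (1 − r_1²)
r_1² = (0.327)² = 0.106929
Numerator = -0.03 − 0.1069 = -0.1369; denominator = 1 − 0.1069 = 0.8931
φ_{22} = -0.1369 / 0.8931 = -0.153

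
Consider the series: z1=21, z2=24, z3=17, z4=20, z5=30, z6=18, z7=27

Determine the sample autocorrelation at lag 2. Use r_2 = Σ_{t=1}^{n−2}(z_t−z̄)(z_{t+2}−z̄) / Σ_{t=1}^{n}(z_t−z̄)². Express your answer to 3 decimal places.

0.060

Mean z̄ = (21 + 24 + 17 + 20 + 30 + 18 + 27)/7 = 22.4286
Deviations from mean: -1.4286, 1.5714, -5.4286, -2.4286, 7.5714, -4.4286, 4.5714
Numerator Σ_{t=1}^{5}(z_t−z̄)(z_{t+2}−z̄) = 8.2041
Denominator Σ(z_t−z̄)² = 137.7143
r_2 = 8.2041 / 137.7143 = 0.060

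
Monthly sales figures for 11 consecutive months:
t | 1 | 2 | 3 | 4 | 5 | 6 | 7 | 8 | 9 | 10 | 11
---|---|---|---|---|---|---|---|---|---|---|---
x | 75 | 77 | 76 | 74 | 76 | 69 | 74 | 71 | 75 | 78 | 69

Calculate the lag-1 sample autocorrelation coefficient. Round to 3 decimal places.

Mean x̄ = (75 + 77 + 76 + 74 + 76 + 69 + 74 + 71 + 75 + 78 + 69)/11 = 74.0000
Numerator Σ_{t=1}^{10}(x_t−x̄)(x_{t+1}−x̄) = -20.0000
Denominator Σ(x_t−x̄)² = 94.0000
r_1 = -20.0000 / 94.0000 = -0.213

-0.213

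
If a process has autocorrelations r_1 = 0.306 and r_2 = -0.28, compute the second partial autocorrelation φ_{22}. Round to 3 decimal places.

-0.412

φ_{22} = (r_2 − r_1²) / (1 − r_1²)
r_1² = (0.306)² = 0.093636
Numerator = -0.28 − 0.0936 = -0.3736; denominator = 1 − 0.0936 = 0.9064
φ_{22} = -0.3736 / 0.9064 = -0.412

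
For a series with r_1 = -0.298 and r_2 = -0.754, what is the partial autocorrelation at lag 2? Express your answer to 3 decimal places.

-0.925

φ_{22} = (r_2 − r_1²) / (1 − r_1²)
r_1² = (-0.298)² = 0.088804
Numerator = -0.754 − 0.0888 = -0.8428; denominator = 1 − 0.0888 = 0.9112
φ_{22} = -0.8428 / 0.9112 = -0.925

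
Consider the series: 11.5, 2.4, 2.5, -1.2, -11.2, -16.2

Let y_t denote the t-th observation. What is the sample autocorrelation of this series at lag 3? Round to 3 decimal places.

Mean ȳ = (11.5 + 2.4 + 2.5 − 1.2 − 11.2 − 16.2)/6 = -2.0333
Numerator Σ_{t=1}^{3}(y_t−ȳ)(y_{t+3}−ȳ) = -93.5833
Denominator Σ(y_t−ȳ)² = 508.7733
r_3 = -93.5833 / 508.7733 = -0.184

-0.184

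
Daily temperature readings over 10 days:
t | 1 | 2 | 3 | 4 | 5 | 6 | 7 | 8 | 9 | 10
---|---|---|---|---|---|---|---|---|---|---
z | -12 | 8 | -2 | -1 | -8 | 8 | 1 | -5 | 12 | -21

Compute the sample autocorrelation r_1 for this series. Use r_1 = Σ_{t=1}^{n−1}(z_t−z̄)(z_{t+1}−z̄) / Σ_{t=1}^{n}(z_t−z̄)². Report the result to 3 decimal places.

-0.497

Mean z̄ = (-12 + 8 − 2 − 1 − 8 + 8 + 1 − 5 + 12 − 21)/10 = -2.0000
Numerator Σ_{t=1}^{9}(z_t−z̄)(z_{t+1}−z̄) = -453.0000
Denominator Σ(z_t−z̄)² = 912.0000
r_1 = -453.0000 / 912.0000 = -0.497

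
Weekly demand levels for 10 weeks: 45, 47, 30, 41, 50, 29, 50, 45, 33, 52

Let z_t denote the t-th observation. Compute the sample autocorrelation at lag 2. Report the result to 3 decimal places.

-0.210

Mean z̄ = (45 + 47 + 30 + 41 + 50 + 29 + 50 + 45 + 33 + 52)/10 = 42.2000
Numerator Σ_{t=1}^{8}(z_t−z̄)(z_{t+2}−z̄) = -139.6800
Denominator Σ(z_t−z̄)² = 665.6000
r_2 = -139.6800 / 665.6000 = -0.210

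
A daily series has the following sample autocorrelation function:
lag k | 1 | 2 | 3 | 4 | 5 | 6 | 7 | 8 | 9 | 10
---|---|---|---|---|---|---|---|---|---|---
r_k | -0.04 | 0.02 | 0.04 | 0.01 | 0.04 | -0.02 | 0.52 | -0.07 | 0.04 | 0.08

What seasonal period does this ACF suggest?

The largest autocorrelation is r_7 = 0.52; the remaining lags stay at or below 0.08.
The dominant spike at lag 7 indicates a seasonal period of 7.

7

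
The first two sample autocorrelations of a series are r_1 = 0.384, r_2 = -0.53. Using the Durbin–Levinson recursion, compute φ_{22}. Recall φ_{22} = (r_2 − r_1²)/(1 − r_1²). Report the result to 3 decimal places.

φ_{22} = (r_2 − r_1²) / (1 − r_1²)
r_1² = (0.384)² = 0.147456
Numerator = -0.53 − 0.1475 = -0.6775; denominator = 1 − 0.1475 = 0.8525
φ_{22} = -0.6775 / 0.8525 = -0.795

-0.795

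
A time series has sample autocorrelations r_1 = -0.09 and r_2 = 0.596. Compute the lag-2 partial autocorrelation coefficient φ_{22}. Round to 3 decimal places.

0.593

φ_{22} = (r_2 − r_1²) / (1 − r_1²)
r_1² = (-0.09)² = 0.0081
Numerator = 0.596 − 0.0081 = 0.5879; denominator = 1 − 0.0081 = 0.9919
φ_{22} = 0.5879 / 0.9919 = 0.593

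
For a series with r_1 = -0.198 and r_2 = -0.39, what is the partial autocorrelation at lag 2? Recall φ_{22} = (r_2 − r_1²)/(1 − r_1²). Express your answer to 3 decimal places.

-0.447

φ_{22} = (r_2 − r_1²) / (1 − r_1²)
r_1² = (-0.198)² = 0.039204
Numerator = -0.39 − 0.0392 = -0.4292; denominator = 1 − 0.0392 = 0.9608
φ_{22} = -0.4292 / 0.9608 = -0.447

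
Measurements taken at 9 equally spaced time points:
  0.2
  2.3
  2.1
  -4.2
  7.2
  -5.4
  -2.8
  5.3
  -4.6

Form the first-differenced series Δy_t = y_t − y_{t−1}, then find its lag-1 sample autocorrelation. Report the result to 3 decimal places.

-0.610

First differences Δy: 2.1, -0.2, -6.3, 11.4, -12.6, 2.6, 8.1, -9.9
Mean of differences = -0.6000
Numerator Σ(Δy_t−Δȳ)(Δy_{t+1}−Δȳ) = -305.0700
Denominator Σ(Δy_t−Δȳ)² = 500.3600
r_1(Δy) = -305.0700 / 500.3600 = -0.610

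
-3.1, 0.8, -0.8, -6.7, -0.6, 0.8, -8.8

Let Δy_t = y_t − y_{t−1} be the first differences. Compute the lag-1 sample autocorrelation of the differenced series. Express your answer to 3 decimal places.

First differences Δy: 3.9, -1.6, -5.9, 6.1, 1.4, -9.6
Mean of differences = -0.9500
Numerator Σ(Δy_t−Δȳ)(Δy_{t+1}−Δȳ) = -38.5925
Denominator Σ(Δy_t−Δȳ)² = 178.4950
r_1(Δy) = -38.5925 / 178.4950 = -0.216

-0.216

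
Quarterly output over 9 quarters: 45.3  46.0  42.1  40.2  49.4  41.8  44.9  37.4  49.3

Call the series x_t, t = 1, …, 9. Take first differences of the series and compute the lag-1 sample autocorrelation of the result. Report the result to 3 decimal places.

-0.585

First differences Δx: 0.7, -3.9, -1.9, 9.2, -7.6, 3.1, -7.5, 11.9
Mean of differences = 0.5000
Numerator Σ(Δx_t−Δx̄)(Δx_{t+1}−Δx̄) = -214.7300
Denominator Σ(Δx_t−Δx̄)² = 367.1800
r_1(Δx) = -214.7300 / 367.1800 = -0.585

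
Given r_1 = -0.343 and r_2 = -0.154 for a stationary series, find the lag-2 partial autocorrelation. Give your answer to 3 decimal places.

φ_{22} = (r_2 − r_1²) / (1 − r_1²)
r_1² = (-0.343)² = 0.117649
Numerator = -0.154 − 0.1176 = -0.2716; denominator = 1 − 0.1176 = 0.8824
φ_{22} = -0.2716 / 0.8824 = -0.308

-0.308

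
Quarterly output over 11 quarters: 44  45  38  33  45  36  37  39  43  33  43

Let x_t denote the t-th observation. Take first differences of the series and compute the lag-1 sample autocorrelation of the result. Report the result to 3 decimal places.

First differences Δx: 1, -7, -5, 12, -9, 1, 2, 4, -10, 10
Mean of differences = -0.1000
Numerator Σ(Δx_t−Δx̄)(Δx_{t+1}−Δx̄) = -280.2100
Denominator Σ(Δx_t−Δx̄)² = 520.9000
r_1(Δx) = -280.2100 / 520.9000 = -0.538

-0.538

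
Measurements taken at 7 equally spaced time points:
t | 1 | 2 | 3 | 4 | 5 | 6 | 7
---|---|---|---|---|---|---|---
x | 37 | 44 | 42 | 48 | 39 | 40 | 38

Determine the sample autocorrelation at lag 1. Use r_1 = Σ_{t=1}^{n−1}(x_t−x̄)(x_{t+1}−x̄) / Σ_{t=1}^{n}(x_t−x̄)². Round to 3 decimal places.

-0.137

Mean x̄ = (37 + 44 + 42 + 48 + 39 + 40 + 38)/7 = 41.1429
Numerator Σ_{t=1}^{6}(x_t−x̄)(x_{t+1}−x̄) = -12.1633
Denominator Σ(x_t−x̄)² = 88.8571
r_1 = -12.1633 / 88.8571 = -0.137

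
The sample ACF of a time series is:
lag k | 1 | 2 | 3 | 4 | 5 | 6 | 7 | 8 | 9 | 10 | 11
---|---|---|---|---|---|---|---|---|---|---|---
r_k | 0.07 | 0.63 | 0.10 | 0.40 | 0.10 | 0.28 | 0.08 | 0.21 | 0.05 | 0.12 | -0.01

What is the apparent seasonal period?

The largest autocorrelation is r_2 = 0.63, with weaker echoes at lags 4 (0.40), 6 (0.28) and 8 (0.21); the remaining lags stay at or below 0.12.
The dominant spike at lag 2 indicates a seasonal period of 2.

2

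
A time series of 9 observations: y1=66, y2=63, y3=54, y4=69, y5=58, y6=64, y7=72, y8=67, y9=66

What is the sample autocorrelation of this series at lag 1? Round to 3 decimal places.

-0.173

Mean ȳ = (66 + 63 + 54 + 69 + 58 + 64 + 72 + 67 + 66)/9 = 64.3333
Numerator Σ_{t=1}^{8}(y_t−ȳ)(y_{t+1}−ȳ) = -41.7778
Denominator Σ(y_t−ȳ)² = 242.0000
r_1 = -41.7778 / 242.0000 = -0.173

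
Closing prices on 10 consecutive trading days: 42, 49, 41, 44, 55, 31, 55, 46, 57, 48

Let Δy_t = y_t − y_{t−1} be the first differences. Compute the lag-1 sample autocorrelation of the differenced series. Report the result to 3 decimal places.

-0.781

First differences Δy: 7, -8, 3, 11, -24, 24, -9, 11, -9
Mean of differences = 0.6667
Numerator Σ(Δy_t−Δȳ)(Δy_{t+1}−Δȳ) = -1306.7778
Denominator Σ(Δy_t−Δȳ)² = 1674.0000
r_1(Δy) = -1306.7778 / 1674.0000 = -0.781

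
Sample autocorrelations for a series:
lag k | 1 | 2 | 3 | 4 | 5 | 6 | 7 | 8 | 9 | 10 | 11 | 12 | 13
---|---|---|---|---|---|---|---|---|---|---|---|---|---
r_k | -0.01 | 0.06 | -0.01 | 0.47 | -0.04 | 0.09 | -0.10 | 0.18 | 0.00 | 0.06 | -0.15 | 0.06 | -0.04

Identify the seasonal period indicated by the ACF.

The largest autocorrelation is r_4 = 0.47, with a weaker echo at lag 8 (0.18); the remaining lags stay at or below 0.09.
The dominant spike at lag 4 indicates a seasonal period of 4.

4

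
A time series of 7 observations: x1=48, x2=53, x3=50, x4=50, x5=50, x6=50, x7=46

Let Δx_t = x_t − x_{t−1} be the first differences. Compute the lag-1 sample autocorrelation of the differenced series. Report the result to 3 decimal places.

-0.327

First differences Δx: 5, -3, 0, 0, 0, -4
Mean of differences = -0.3333
Numerator Σ(Δx_t−Δx̄)(Δx_{t+1}−Δx̄) = -16.1111
Denominator Σ(Δx_t−Δx̄)² = 49.3333
r_1(Δx) = -16.1111 / 49.3333 = -0.327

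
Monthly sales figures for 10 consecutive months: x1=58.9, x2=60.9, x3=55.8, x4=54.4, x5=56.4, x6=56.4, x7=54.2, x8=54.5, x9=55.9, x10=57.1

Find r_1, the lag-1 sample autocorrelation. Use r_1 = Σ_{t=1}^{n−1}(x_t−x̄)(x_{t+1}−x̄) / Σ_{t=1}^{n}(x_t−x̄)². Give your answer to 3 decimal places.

0.366

Mean x̄ = (58.9 + 60.9 + 55.8 + 54.4 + 56.4 + 56.4 + 54.2 + 54.5 + 55.9 + 57.1)/10 = 56.4500
Numerator Σ_{t=1}^{9}(x_t−x̄)(x_{t+1}−x̄) = 14.6625
Denominator Σ(x_t−x̄)² = 40.0250
r_1 = 14.6625 / 40.0250 = 0.366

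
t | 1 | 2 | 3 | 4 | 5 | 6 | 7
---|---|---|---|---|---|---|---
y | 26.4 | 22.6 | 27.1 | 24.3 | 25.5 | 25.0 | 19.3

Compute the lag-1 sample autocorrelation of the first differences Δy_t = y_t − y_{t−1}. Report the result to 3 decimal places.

-0.430

First differences Δy: -3.8, 4.5, -2.8, 1.2, -0.5, -5.7
Mean of differences = -1.1833
Numerator Σ(Δy_t−Δȳ)(Δy_{t+1}−Δȳ) = -29.3703
Denominator Σ(Δy_t−Δȳ)² = 68.3083
r_1(Δy) = -29.3703 / 68.3083 = -0.430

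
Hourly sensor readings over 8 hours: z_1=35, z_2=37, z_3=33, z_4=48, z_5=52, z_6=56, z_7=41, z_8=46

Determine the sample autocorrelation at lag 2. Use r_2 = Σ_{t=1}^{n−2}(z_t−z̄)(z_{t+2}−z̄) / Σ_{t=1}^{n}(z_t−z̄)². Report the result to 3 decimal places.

Mean z̄ = (35 + 37 + 33 + 48 + 52 + 56 + 41 + 46)/8 = 43.5000
Deviations from mean: -8.5000, -6.5000, -10.5000, 4.5000, 8.5000, 12.5000, -2.5000, 2.5000
Numerator Σ_{t=1}^{6}(z_t−z̄)(z_{t+2}−z̄) = 37.0000
Denominator Σ(z_t−z̄)² = 486.0000
r_2 = 37.0000 / 486.0000 = 0.076

0.076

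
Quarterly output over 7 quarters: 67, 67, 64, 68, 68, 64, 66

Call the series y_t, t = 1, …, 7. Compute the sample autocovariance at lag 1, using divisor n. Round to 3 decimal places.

-0.767

Mean ȳ = (67 + 67 + 64 + 68 + 68 + 64 + 66)/7 = 66.2857
Deviations: 0.7143, 0.7143, -2.2857, 1.7143, 1.7143, -2.2857, -0.2857
Σ_{t=1}^{6}(y_t−ȳ)(y_{t+1}−ȳ) = -5.3673
γ_1 = -5.3673 / 7 = -0.767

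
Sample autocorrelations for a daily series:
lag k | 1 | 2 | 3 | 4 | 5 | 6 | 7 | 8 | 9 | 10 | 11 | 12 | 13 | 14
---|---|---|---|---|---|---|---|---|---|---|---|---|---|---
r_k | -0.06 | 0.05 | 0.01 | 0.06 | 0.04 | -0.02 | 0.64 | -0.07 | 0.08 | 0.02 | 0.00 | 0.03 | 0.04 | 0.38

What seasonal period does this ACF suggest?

7

The largest autocorrelation is r_7 = 0.64, with a weaker echo at lag 14 (0.38); the remaining lags stay at or below 0.08.
The dominant spike at lag 7 indicates a seasonal period of 7.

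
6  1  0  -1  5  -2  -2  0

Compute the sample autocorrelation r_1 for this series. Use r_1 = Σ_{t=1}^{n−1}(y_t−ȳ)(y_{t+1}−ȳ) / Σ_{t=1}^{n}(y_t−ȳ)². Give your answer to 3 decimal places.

-0.102

Mean ȳ = (6 + 1 + 0 − 1 + 5 − 2 − 2 + 0)/8 = 0.8750
Numerator Σ_{t=1}^{7}(y_t−ȳ)(y_{t+1}−ȳ) = -6.6406
Denominator Σ(y_t−ȳ)² = 64.8750
r_1 = -6.6406 / 64.8750 = -0.102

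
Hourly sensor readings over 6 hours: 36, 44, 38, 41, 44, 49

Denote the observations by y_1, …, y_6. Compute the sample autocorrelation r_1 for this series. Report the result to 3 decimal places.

Mean ȳ = (36 + 44 + 38 + 41 + 44 + 49)/6 = 42.0000
Deviations from mean: -6.0000, 2.0000, -4.0000, -1.0000, 2.0000, 7.0000
Σ(y_t−ȳ)(y_{t+1}−ȳ) = (-12.0000) + (-8.0000) + (4.0000) + (-2.0000) + (14.0000) = -4.0000
Denominator Σ(y_t−ȳ)² = 110.0000
r_1 = -4.0000 / 110.0000 = -0.036

-0.036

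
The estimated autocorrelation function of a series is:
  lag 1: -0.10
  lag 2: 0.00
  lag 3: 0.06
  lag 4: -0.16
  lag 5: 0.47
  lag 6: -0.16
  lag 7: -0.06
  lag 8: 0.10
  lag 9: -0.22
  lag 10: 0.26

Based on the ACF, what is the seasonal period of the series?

5

The largest autocorrelation is r_5 = 0.47, with a weaker echo at lag 10 (0.26); the remaining lags stay at or below 0.10.
The dominant spike at lag 5 indicates a seasonal period of 5.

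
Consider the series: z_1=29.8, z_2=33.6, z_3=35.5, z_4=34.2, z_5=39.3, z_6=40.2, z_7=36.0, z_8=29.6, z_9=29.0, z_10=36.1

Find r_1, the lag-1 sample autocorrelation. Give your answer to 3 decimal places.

0.351

Mean z̄ = (29.8 + 33.6 + 35.5 + 34.2 + 39.3 + 40.2 + 36.0 + 29.6 + 29.0 + 36.1)/10 = 34.3300
Numerator Σ_{t=1}^{9}(z_t−z̄)(z_{t+1}−z̄) = 48.5091
Denominator Σ(z_t−z̄)² = 138.3010
r_1 = 48.5091 / 138.3010 = 0.351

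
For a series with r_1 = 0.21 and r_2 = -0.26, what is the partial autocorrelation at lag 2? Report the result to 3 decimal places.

-0.318

φ_{22} = (r_2 − r_1²) / (1 − r_1²)
r_1² = (0.21)² = 0.0441
Numerator = -0.26 − 0.0441 = -0.3041; denominator = 1 − 0.0441 = 0.9559
φ_{22} = -0.3041 / 0.9559 = -0.318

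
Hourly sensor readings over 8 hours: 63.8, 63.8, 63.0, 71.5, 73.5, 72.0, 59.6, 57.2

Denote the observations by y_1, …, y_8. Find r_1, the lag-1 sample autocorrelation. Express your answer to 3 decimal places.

0.396

Mean ȳ = (63.8 + 63.8 + 63.0 + 71.5 + 73.5 + 72.0 + 59.6 + 57.2)/8 = 65.5500
Deviations from mean: -1.7500, -1.7500, -2.5500, 5.9500, 7.9500, 6.4500, -5.9500, -8.3500
Σ(y_t−ȳ)(y_{t+1}−ȳ) = (3.0625) + (4.4625) + (-15.1725) + (47.3025) + (51.2775) + (-38.3775) + (49.6825) = 102.2375
Denominator Σ(y_t−ȳ)² = 257.9600
r_1 = 102.2375 / 257.9600 = 0.396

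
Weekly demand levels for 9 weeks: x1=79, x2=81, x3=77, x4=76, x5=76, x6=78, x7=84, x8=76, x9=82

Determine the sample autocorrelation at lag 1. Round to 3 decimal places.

-0.232

Mean x̄ = (79 + 81 + 77 + 76 + 76 + 78 + 84 + 76 + 82)/9 = 78.7778
Numerator Σ_{t=1}^{8}(x_t−x̄)(x_{t+1}−x̄) = -16.1605
Denominator Σ(x_t−x̄)² = 69.5556
r_1 = -16.1605 / 69.5556 = -0.232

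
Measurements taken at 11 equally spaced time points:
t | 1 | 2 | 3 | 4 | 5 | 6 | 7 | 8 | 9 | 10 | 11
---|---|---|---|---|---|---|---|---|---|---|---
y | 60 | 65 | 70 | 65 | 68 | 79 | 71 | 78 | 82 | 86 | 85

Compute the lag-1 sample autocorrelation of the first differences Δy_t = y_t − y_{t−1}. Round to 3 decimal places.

-0.502

First differences Δy: 5, 5, -5, 3, 11, -8, 7, 4, 4, -1
Mean of differences = 2.5000
Numerator Σ(Δy_t−Δȳ)(Δy_{t+1}−Δȳ) = -144.7500
Denominator Σ(Δy_t−Δȳ)² = 288.5000
r_1(Δy) = -144.7500 / 288.5000 = -0.502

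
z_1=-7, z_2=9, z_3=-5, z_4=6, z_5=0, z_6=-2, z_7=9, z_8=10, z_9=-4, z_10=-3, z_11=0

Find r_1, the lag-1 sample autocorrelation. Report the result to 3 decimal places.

-0.309

Mean z̄ = (-7 + 9 − 5 + 6 + 0 − 2 + 9 + 10 − 4 − 3 + 0)/11 = 1.1818
Numerator Σ_{t=1}^{10}(z_t−z̄)(z_{t+1}−z̄) = -119.0331
Denominator Σ(z_t−z̄)² = 385.6364
r_1 = -119.0331 / 385.6364 = -0.309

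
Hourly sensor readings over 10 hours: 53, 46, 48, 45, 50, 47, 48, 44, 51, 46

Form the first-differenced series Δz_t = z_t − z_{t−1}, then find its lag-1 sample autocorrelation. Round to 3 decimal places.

-0.643

First differences Δz: -7, 2, -3, 5, -3, 1, -4, 7, -5
Mean of differences = -0.7778
Numerator Σ(Δz_t−Δz̄)(Δz_{t+1}−Δz̄) = -116.7160
Denominator Σ(Δz_t−Δz̄)² = 181.5556
r_1(Δz) = -116.7160 / 181.5556 = -0.643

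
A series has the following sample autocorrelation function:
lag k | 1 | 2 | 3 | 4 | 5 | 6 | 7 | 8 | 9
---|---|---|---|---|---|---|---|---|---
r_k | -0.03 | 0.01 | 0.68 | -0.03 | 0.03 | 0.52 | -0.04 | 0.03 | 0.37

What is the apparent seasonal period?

3

The largest autocorrelation is r_3 = 0.68, with weaker echoes at lags 6 (0.52) and 9 (0.37); the remaining lags stay at or below 0.03.
The dominant spike at lag 3 indicates a seasonal period of 3.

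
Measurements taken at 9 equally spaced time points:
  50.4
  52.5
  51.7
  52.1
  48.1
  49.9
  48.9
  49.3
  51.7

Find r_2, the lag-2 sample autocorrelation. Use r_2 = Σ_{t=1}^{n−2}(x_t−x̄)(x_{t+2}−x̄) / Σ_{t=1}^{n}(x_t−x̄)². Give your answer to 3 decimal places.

0.097

Mean x̄ = (50.4 + 52.5 + 51.7 + 52.1 + 48.1 + 49.9 + 48.9 + 49.3 + 51.7)/9 = 50.5111
Numerator Σ_{t=1}^{7}(x_t−x̄)(x_{t+2}−x̄) = 1.8998
Denominator Σ(x_t−x̄)² = 19.5689
r_2 = 1.8998 / 19.5689 = 0.097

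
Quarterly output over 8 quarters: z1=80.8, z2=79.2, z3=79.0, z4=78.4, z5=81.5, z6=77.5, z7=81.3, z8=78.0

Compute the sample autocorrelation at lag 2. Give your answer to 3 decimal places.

Mean z̄ = (80.8 + 79.2 + 79.0 + 78.4 + 81.5 + 77.5 + 81.3 + 78.0)/8 = 79.4625
Deviations from mean: 1.3375, -0.2625, -0.4625, -1.0625, 2.0375, -1.9625, 1.8375, -1.4625
Σ(z_t−z̄)(z_{t+2}−z̄) = (-0.6186) + (0.2789) + (-0.9423) + (2.0852) + (3.7439) + (2.8702) = 7.4172
Denominator Σ(z_t−z̄)² = 16.7188
r_2 = 7.4172 / 16.7188 = 0.444

0.444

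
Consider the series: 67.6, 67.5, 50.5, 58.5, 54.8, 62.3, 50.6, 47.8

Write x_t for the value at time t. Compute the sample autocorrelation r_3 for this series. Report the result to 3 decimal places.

Mean x̄ = (67.6 + 67.5 + 50.5 + 58.5 + 54.8 + 62.3 + 50.6 + 47.8)/8 = 57.4500
Deviations from mean: 10.1500, 10.0500, -6.9500, 1.0500, -2.6500, 4.8500, -6.8500, -9.6500
Numerator Σ_{t=1}^{5}(x_t−x̄)(x_{t+3}−x̄) = -31.3025
Denominator Σ(x_t−x̄)² = 424.0200
r_3 = -31.3025 / 424.0200 = -0.074

-0.074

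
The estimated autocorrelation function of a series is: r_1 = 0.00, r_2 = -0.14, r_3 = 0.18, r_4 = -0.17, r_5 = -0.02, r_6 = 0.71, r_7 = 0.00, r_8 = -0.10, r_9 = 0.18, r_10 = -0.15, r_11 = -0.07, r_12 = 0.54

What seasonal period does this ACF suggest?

The largest autocorrelation is r_6 = 0.71, with a weaker echo at lag 12 (0.54); the remaining lags stay at or below 0.18.
The dominant spike at lag 6 indicates a seasonal period of 6.

6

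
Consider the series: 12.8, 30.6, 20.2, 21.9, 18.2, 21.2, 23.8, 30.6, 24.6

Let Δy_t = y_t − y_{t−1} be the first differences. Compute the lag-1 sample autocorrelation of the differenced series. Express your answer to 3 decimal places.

First differences Δy: 17.8, -10.4, 1.7, -3.7, 3.0, 2.6, 6.8, -6.0
Mean of differences = 1.4750
Numerator Σ(Δy_t−Δȳ)(Δy_{t+1}−Δȳ) = -237.6856
Denominator Σ(Δy_t−Δȳ)² = 522.1750
r_1(Δy) = -237.6856 / 522.1750 = -0.455

-0.455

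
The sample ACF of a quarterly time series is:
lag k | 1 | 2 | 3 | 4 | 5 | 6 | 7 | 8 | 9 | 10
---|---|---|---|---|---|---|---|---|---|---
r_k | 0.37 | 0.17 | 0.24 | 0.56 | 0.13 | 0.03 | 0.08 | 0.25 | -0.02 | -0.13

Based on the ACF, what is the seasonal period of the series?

4

The largest autocorrelation is r_4 = 0.56; the remaining lags stay at or below 0.37. The elevated value at lag 1 (0.37), dropping to 0.17 at lag 2, reflects decaying short-term dependence rather than seasonality.
The dominant spike at lag 4 indicates a seasonal period of 4.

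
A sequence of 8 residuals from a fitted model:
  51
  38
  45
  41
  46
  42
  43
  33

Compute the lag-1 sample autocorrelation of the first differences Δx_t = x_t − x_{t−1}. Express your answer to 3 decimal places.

-0.506

First differences Δx: -13, 7, -4, 5, -4, 1, -10
Mean of differences = -2.5714
Numerator Σ(Δx_t−Δx̄)(Δx_{t+1}−Δx̄) = -166.7551
Denominator Σ(Δx_t−Δx̄)² = 329.7143
r_1(Δx) = -166.7551 / 329.7143 = -0.506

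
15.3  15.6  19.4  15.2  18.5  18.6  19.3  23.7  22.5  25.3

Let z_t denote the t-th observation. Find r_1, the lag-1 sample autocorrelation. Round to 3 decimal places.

0.452

Mean z̄ = (15.3 + 15.6 + 19.4 + 15.2 + 18.5 + 18.6 + 19.3 + 23.7 + 22.5 + 25.3)/10 = 19.3400
Numerator Σ_{t=1}^{9}(z_t−z̄)(z_{t+1}−z̄) = 51.2024
Denominator Σ(z_t−z̄)² = 113.2240
r_1 = 51.2024 / 113.2240 = 0.452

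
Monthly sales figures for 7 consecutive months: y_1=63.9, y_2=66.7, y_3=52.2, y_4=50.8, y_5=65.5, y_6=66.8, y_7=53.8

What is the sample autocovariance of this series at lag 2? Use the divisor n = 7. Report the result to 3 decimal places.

-33.160

Mean ȳ = (63.9 + 66.7 + 52.2 + 50.8 + 65.5 + 66.8 + 53.8)/7 = 59.9571
Σ_{t=1}^{5}(y_t−ȳ)(y_{t+2}−ȳ) = -232.1165
γ_2 = -232.1165 / 7 = -33.160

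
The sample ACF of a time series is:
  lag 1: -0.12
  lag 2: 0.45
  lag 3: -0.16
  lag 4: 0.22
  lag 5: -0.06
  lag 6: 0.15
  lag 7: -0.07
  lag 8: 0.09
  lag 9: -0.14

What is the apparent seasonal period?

The largest autocorrelation is r_2 = 0.45, with weaker echoes at lags 4 (0.22) and 6 (0.15); the remaining lags stay at or below 0.09.
The dominant spike at lag 2 indicates a seasonal period of 2.

2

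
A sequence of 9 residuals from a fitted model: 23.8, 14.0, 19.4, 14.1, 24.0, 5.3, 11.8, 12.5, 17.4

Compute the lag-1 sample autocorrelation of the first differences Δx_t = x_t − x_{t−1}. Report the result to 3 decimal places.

-0.656

First differences Δx: -9.8, 5.4, -5.3, 9.9, -18.7, 6.5, 0.7, 4.9
Mean of differences = -0.8000
Numerator Σ(Δx_t−Δx̄)(Δx_{t+1}−Δx̄) = -434.5500
Denominator Σ(Δx_t−Δx̄)² = 662.6200
r_1(Δx) = -434.5500 / 662.6200 = -0.656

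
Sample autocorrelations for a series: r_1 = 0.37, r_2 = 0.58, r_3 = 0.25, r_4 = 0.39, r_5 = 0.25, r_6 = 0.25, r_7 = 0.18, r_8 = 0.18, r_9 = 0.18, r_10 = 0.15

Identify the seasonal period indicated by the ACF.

The largest autocorrelation is r_2 = 0.58, with a weaker echo at lag 4 (0.39); the remaining lags stay at or below 0.37.
The dominant spike at lag 2 indicates a seasonal period of 2.

2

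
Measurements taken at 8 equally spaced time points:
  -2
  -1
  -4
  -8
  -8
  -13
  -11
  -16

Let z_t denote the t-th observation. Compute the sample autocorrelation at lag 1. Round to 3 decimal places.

Mean z̄ = (-2 − 1 − 4 − 8 − 8 − 13 − 11 − 16)/8 = -7.8750
Deviations from mean: 5.8750, 6.8750, 3.8750, -0.1250, -0.1250, -5.1250, -3.1250, -8.1250
Σ(z_t−z̄)(z_{t+1}−z̄) = (40.3906) + (26.6406) + (-0.4844) + (0.0156) + (0.6406) + (16.0156) + (25.3906) = 108.6094
Denominator Σ(z_t−z̄)² = 198.8750
r_1 = 108.6094 / 198.8750 = 0.546

0.546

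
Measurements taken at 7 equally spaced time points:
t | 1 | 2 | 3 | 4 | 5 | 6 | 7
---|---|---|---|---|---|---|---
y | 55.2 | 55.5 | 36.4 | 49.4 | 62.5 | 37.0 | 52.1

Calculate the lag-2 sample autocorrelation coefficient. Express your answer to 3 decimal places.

-0.368

Mean ȳ = (55.2 + 55.5 + 36.4 + 49.4 + 62.5 + 37.0 + 52.1)/7 = 49.7286
Deviations from mean: 5.4714, 5.7714, -13.3286, -0.3286, 12.7714, -12.7286, 2.3714
Numerator Σ_{t=1}^{5}(y_t−ȳ)(y_{t+2}−ȳ) = -210.5788
Denominator Σ(y_t−ȳ)² = 571.7543
r_2 = -210.5788 / 571.7543 = -0.368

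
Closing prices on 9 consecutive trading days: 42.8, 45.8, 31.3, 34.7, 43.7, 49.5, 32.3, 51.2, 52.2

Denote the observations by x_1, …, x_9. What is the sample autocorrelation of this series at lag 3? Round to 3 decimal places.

0.155

Mean x̄ = (42.8 + 45.8 + 31.3 + 34.7 + 43.7 + 49.5 + 32.3 + 51.2 + 52.2)/9 = 42.6111
Numerator Σ_{t=1}^{6}(x_t−x̄)(x_{t+3}−x̄) = 81.0385
Denominator Σ(x_t−x̄)² = 521.4089
r_3 = 81.0385 / 521.4089 = 0.155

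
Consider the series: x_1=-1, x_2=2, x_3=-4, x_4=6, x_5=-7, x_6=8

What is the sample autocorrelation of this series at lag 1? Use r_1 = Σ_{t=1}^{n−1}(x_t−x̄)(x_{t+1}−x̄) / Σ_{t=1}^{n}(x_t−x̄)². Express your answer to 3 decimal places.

Mean x̄ = (-1 + 2 − 4 + 6 − 7 + 8)/6 = 0.6667
Deviations from mean: -1.6667, 1.3333, -4.6667, 5.3333, -7.6667, 7.3333
Σ(x_t−x̄)(x_{t+1}−x̄) = (-2.2222) + (-6.2222) + (-24.8889) + (-40.8889) + (-56.2222) = -130.4444
Denominator Σ(x_t−x̄)² = 167.3333
r_1 = -130.4444 / 167.3333 = -0.780

-0.780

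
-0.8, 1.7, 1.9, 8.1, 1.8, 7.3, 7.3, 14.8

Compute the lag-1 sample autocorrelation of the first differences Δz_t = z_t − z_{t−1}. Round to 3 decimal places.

First differences Δz: 2.5, 0.2, 6.2, -6.3, 5.5, 0.0, 7.5
Mean of differences = 2.2286
Numerator Σ(Δz_t−Δz̄)(Δz_{t+1}−Δz̄) = -89.4165
Denominator Σ(Δz_t−Δz̄)² = 136.1543
r_1(Δz) = -89.4165 / 136.1543 = -0.657

-0.657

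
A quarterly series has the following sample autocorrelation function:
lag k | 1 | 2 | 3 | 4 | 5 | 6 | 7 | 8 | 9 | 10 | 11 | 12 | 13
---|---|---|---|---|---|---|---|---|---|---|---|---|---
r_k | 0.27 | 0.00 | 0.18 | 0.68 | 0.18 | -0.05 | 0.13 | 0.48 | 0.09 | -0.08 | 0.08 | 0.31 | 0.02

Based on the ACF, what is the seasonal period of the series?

The largest autocorrelation is r_4 = 0.68, with weaker echoes at lags 8 (0.48) and 12 (0.31); the remaining lags stay at or below 0.27. The elevated value at lag 1 (0.27), dropping to 0.00 at lag 2, reflects decaying short-term dependence rather than seasonality.
The dominant spike at lag 4 indicates a seasonal period of 4.

4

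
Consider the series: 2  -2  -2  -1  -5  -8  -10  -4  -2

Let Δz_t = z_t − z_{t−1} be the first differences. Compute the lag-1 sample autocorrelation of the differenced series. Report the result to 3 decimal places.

First differences Δz: -4, 0, 1, -4, -3, -2, 6, 2
Mean of differences = -0.5000
Numerator Σ(Δz_t−Δz̄)(Δz_{t+1}−Δz̄) = 12.7500
Denominator Σ(Δz_t−Δz̄)² = 84.0000
r_1(Δz) = 12.7500 / 84.0000 = 0.152

0.152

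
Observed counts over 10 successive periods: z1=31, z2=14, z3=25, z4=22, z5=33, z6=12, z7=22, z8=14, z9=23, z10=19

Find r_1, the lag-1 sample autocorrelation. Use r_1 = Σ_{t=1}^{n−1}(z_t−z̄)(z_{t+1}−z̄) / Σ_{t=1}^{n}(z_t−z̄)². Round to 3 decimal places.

-0.499

Mean z̄ = (31 + 14 + 25 + 22 + 33 + 12 + 22 + 14 + 23 + 19)/10 = 21.5000
Numerator Σ_{t=1}^{9}(z_t−z̄)(z_{t+1}−z̄) = -222.7500
Denominator Σ(z_t−z̄)² = 446.5000
r_1 = -222.7500 / 446.5000 = -0.499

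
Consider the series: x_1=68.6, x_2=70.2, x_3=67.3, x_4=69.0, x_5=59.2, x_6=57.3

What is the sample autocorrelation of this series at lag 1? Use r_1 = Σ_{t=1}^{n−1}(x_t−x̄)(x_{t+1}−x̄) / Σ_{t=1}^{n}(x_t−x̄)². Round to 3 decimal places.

0.389

Mean x̄ = (68.6 + 70.2 + 67.3 + 69.0 + 59.2 + 57.3)/6 = 65.2667
Deviations from mean: 3.3333, 4.9333, 2.0333, 3.7333, -6.0667, -7.9667
Σ(x_t−x̄)(x_{t+1}−x̄) = (16.4444) + (10.0311) + (7.5911) + (-22.6489) + (48.3311) = 59.7489
Denominator Σ(x_t−x̄)² = 153.7933
r_1 = 59.7489 / 153.7933 = 0.389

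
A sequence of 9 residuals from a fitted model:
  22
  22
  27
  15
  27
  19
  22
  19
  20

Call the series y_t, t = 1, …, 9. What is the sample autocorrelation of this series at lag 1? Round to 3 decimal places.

Mean ȳ = (22 + 22 + 27 + 15 + 27 + 19 + 22 + 19 + 20)/9 = 21.4444
Numerator Σ_{t=1}^{8}(y_t−ȳ)(y_{t+1}−ȳ) = -80.9753
Denominator Σ(y_t−ȳ)² = 118.2222
r_1 = -80.9753 / 118.2222 = -0.685

-0.685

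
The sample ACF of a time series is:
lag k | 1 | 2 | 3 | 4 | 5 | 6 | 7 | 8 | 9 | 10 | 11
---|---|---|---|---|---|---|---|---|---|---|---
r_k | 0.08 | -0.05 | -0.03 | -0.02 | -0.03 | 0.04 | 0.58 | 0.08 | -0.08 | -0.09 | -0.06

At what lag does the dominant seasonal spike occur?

7

The largest autocorrelation is r_7 = 0.58; the remaining lags stay at or below 0.08.
The dominant spike at lag 7 indicates a seasonal period of 7.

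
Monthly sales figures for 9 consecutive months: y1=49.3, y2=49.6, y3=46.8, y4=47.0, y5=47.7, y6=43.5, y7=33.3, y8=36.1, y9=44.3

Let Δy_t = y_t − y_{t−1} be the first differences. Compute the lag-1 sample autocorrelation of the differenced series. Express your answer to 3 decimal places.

First differences Δy: 0.3, -2.8, 0.2, 0.7, -4.2, -10.2, 2.8, 8.2
Mean of differences = -0.6250
Numerator Σ(Δy_t−Δȳ)(Δy_{t+1}−Δȳ) = 24.2119
Denominator Σ(Δy_t−Δȳ)² = 202.0950
r_1(Δy) = 24.2119 / 202.0950 = 0.120

0.120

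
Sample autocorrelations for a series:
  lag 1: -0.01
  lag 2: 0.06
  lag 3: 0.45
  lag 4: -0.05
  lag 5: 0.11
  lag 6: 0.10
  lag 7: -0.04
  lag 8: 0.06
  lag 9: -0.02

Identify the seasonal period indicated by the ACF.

The largest autocorrelation is r_3 = 0.45; the remaining lags stay at or below 0.11.
The dominant spike at lag 3 indicates a seasonal period of 3.

3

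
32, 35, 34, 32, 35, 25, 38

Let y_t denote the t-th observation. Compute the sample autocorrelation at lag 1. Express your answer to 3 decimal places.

Mean ȳ = (32 + 35 + 34 + 32 + 35 + 25 + 38)/7 = 33.0000
Σ(y_t−ȳ)(y_{t+1}−ȳ) = (-2.0000) + (2.0000) + (-1.0000) + (-2.0000) + (-16.0000) + (-40.0000) = -59.0000
Denominator Σ(y_t−ȳ)² = 100.0000
r_1 = -59.0000 / 100.0000 = -0.590

-0.590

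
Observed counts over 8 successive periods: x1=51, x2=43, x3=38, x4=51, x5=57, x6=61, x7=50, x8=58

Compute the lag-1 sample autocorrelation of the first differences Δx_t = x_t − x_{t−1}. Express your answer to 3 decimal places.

First differences Δx: -8, -5, 13, 6, 4, -11, 8
Mean of differences = 1.0000
Numerator Σ(Δx_t−Δx̄)(Δx_{t+1}−Δx̄) = -63.0000
Denominator Σ(Δx_t−Δx̄)² = 488.0000
r_1(Δx) = -63.0000 / 488.0000 = -0.129

-0.129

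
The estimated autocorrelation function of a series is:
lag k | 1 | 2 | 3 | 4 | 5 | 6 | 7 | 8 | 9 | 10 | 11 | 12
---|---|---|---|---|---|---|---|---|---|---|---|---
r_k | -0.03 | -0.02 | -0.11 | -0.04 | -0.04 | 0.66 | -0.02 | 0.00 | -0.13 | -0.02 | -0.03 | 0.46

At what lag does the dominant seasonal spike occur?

6

The largest autocorrelation is r_6 = 0.66, with a weaker echo at lag 12 (0.46); the remaining lags stay at or below 0.00.
The dominant spike at lag 6 indicates a seasonal period of 6.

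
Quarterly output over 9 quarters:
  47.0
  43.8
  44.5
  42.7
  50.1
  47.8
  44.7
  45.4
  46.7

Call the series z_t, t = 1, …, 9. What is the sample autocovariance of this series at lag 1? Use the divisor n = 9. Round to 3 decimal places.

Mean z̄ = (47.0 + 43.8 + 44.5 + 42.7 + 50.1 + 47.8 + 44.7 + 45.4 + 46.7)/9 = 45.8556
Σ_{t=1}^{8}(z_t−z̄)(z_{t+1}−z̄) = -2.5342
γ_1 = -2.5342 / 9 = -0.282

-0.282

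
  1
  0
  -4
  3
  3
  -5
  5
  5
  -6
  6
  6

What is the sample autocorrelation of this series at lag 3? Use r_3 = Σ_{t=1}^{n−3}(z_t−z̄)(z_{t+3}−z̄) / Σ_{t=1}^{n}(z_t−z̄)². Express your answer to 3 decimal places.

0.620

Mean z̄ = (1 + 0 − 4 + 3 + 3 − 5 + 5 + 5 − 6 + 6 + 6)/11 = 1.2727
Numerator Σ_{t=1}^{8}(z_t−z̄)(z_{t+3}−z̄) = 124.1405
Denominator Σ(z_t−z̄)² = 200.1818
r_3 = 124.1405 / 200.1818 = 0.620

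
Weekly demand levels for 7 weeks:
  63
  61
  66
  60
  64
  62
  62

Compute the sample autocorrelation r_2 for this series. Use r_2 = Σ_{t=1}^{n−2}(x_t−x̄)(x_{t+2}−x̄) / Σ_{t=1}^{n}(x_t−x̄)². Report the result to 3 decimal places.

Mean x̄ = (63 + 61 + 66 + 60 + 64 + 62 + 62)/7 = 62.5714
Deviations from mean: 0.4286, -1.5714, 3.4286, -2.5714, 1.4286, -0.5714, -0.5714
Numerator Σ_{t=1}^{5}(x_t−x̄)(x_{t+2}−x̄) = 11.0612
Denominator Σ(x_t−x̄)² = 23.7143
r_2 = 11.0612 / 23.7143 = 0.466

0.466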